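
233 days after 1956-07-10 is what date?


Start: 1956-07-10, add 233 days
July 1956 has 31 days: 31 - 10 = 21 days to July 31 -> 212 left
August 1956 has 31 days -> 181 left
September 1956 has 30 days -> 151 left
October 1956 has 31 days -> 120 left
November 1956 has 30 days -> 90 left
December 1956 has 31 days -> 59 left
January 1957 has 31 days -> 28 left
February 1957: 28 <= 28 -> lands on February 28

Result: 1957-02-28


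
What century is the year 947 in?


Century = (year - 1) // 100 + 1
= (947 - 1) // 100 + 1
= 946 // 100 + 1
= 9 + 1

10th century


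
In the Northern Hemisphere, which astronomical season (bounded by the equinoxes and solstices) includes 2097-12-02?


Date: December 2
Astronomical Autumn (approx.; exact equinox/solstice day varies by year): September 22 to December 20
December 2 falls within the Autumn window

Autumn


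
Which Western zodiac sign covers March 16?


Date: March 16
Conventional tropical zodiac dates: Pisces from February 19 onward; Aries starts March 21
March 16 falls within the Pisces range

Pisces


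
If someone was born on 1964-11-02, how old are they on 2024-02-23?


Birth: 1964-11-02
Reference: 2024-02-23
Year difference: 2024 - 1964 = 60
Birthday not yet reached in 2024, subtract 1

59 years old


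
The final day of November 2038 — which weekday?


November 2038 has 30 days
Anchor: Jan 1, 2038. With p = 2038 - 1 = 2037: (p + p//4 - p//100 + p//400) mod 7 = (2037 + 509 - 20 + 5) mod 7 = 2531 mod 7 = 4 -> Friday (Mon=0 ... Sun=6)
Days before November (Jan-Oct): 304; November 1 index = (4 + 304) mod 7 = 0 -> Monday
Last day offset: 30 - 1 = 29 days
Weekday index = (0 + 29) mod 7 = 1

Tuesday, November 30


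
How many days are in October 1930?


October 1930

31 days


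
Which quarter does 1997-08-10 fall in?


Month: August (month 8)
Q1: Jan-Mar, Q2: Apr-Jun, Q3: Jul-Sep, Q4: Oct-Dec

Q3


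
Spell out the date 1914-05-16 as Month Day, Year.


ISO 1914-05-16 parses as year=1914, month=05, day=16
Month 5 -> May

May 16, 1914


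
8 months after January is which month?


January is month 1
1 + 8 = 9

September


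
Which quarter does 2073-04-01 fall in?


Month: April (month 4)
Q1: Jan-Mar, Q2: Apr-Jun, Q3: Jul-Sep, Q4: Oct-Dec

Q2


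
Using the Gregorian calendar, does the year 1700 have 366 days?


Gregorian leap year rule: divisible by 4, but not by 100, unless also by 400.
1700 is divisible by 100 but not 400 -> not a leap year

No


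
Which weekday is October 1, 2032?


Target: October 1, 2032
Anchor: Jan 1, 2032. With p = 2032 - 1 = 2031: (p + p//4 - p//100 + p//400) mod 7 = (2031 + 507 - 20 + 5) mod 7 = 2523 mod 7 = 3 -> Thursday (Mon=0 ... Sun=6)
Days before October (Jan-Sep): 274 days
Weekday index = (3 + 274) mod 7 = 4

Friday


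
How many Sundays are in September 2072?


September 2072 has 30 days
Anchor: Jan 1, 2072. With p = 2072 - 1 = 2071: (p + p//4 - p//100 + p//400) mod 7 = (2071 + 517 - 20 + 5) mod 7 = 2573 mod 7 = 4 -> Friday (Mon=0 ... Sun=6)
Days before September (Jan-Aug): 244; September 1 index = (4 + 244) mod 7 = 3 -> Thursday
First Sunday is September 4
Sundays: 4, 11, 18, 25

4 Sundays


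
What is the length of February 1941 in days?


February 1941 (leap year: no)

28 days


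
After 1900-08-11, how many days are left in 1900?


Day of year: 223 of 365
Remaining = 365 - 223

142 days


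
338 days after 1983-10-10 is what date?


Start: 1983-10-10, add 338 days
October 1983 has 31 days: 31 - 10 = 21 days to October 31 -> 317 left
November 1983 has 30 days -> 287 left
December 1983 has 31 days -> 256 left
January 1984 has 31 days -> 225 left
February 1984 has 29 days -> 196 left
March 1984 has 31 days -> 165 left
April 1984 has 30 days -> 135 left
May 1984 has 31 days -> 104 left
June 1984 has 30 days -> 74 left
July 1984 has 31 days -> 43 left
August 1984 has 31 days -> 12 left
September 1984: 12 <= 30 -> lands on September 12

Result: 1984-09-12


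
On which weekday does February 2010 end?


February 2010 has 28 days
Anchor: Jan 1, 2010. With p = 2010 - 1 = 2009: (p + p//4 - p//100 + p//400) mod 7 = (2009 + 502 - 20 + 5) mod 7 = 2496 mod 7 = 4 -> Friday (Mon=0 ... Sun=6)
Days before February (Jan): 31; February 1 index = (4 + 31) mod 7 = 0 -> Monday
Last day offset: 28 - 1 = 27 days
Weekday index = (0 + 27) mod 7 = 6

Sunday, February 28


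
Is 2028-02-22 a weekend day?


Anchor: Jan 1, 2028. With p = 2028 - 1 = 2027: (p + p//4 - p//100 + p//400) mod 7 = (2027 + 506 - 20 + 5) mod 7 = 2518 mod 7 = 5 -> Saturday (Mon=0 ... Sun=6)
Day of year: 53; offset = 52
Weekday index = (5 + 52) mod 7 = 1 -> Tuesday
Weekend days: Saturday, Sunday

No


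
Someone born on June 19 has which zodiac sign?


Date: June 19
Conventional tropical zodiac dates: Gemini from May 21 onward; Cancer starts June 21
June 19 falls within the Gemini range

Gemini


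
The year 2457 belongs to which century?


Century = (year - 1) // 100 + 1
= (2457 - 1) // 100 + 1
= 2456 // 100 + 1
= 24 + 1

25th century


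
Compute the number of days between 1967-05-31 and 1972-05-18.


From 1967-05-31 to 1972-05-18
1967-05-31: days before May = 31 + 28 + 31 + 30 = 120 (1967 is not a leap year); day of year = 120 + 31 = 151
1972-05-18: days before May = 31 + 29 + 31 + 30 = 121 (1972 is a leap year); day of year = 121 + 18 = 139
Rest of 1967: 365 - 151 = 214
Full years 1968 (366), 1969 (365), 1970 (365), 1971 (365): 1461
Total = 214 + 1461 + 139 = 1814

1814 days


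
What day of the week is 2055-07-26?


Date: July 26, 2055
Anchor: Jan 1, 2055. With p = 2055 - 1 = 2054: (p + p//4 - p//100 + p//400) mod 7 = (2054 + 513 - 20 + 5) mod 7 = 2552 mod 7 = 4 -> Friday (Mon=0 ... Sun=6)
Days before July (Jan-Jun): 181; offset = 181 + 26 - 1 = 206
Weekday index = (4 + 206) mod 7 = 0

Day of the week: Monday


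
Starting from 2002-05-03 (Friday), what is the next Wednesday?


Current: Friday
Target: Wednesday
Days ahead: 5

Next Wednesday: 2002-05-08


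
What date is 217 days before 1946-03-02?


Start: 1946-03-02, subtract 217 days
Back 2 days from March 2 reaches February 28, 1946 -> 215 left
February 1946 has 28 days -> back to January 31, 1946 -> 187 left
January 1946 has 31 days -> back to December 31, 1945 -> 156 left
December 1945 has 31 days -> back to November 30, 1945 -> 125 left
November 1945 has 30 days -> back to October 31, 1945 -> 95 left
October 1945 has 31 days -> back to September 30, 1945 -> 64 left
September 1945 has 30 days -> back to August 31, 1945 -> 34 left
August 1945 has 31 days -> back to July 31, 1945 -> 3 left
July 1945: 31 - 3 = 28 -> lands on July 28

Result: 1945-07-28


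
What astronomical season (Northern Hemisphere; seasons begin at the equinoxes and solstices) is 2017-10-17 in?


Date: October 17
Astronomical Autumn (approx.; exact equinox/solstice day varies by year): September 22 to December 20
October 17 falls within the Autumn window

Autumn


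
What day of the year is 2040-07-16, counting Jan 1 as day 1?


Date: July 16, 2040
Days in months 1 through 6: 182
Plus 16 days in July

Day of year: 198


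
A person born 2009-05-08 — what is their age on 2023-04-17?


Birth: 2009-05-08
Reference: 2023-04-17
Year difference: 2023 - 2009 = 14
Birthday not yet reached in 2023, subtract 1

13 years old


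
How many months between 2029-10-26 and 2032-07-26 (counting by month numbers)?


From October 2029 to July 2032
3 years * 12 = 36 months, minus 3 months = 33

33 months


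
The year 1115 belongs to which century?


Century = (year - 1) // 100 + 1
= (1115 - 1) // 100 + 1
= 1114 // 100 + 1
= 11 + 1

12th century


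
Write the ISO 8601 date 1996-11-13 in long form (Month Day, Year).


ISO 1996-11-13 parses as year=1996, month=11, day=13
Month 11 -> November

November 13, 1996


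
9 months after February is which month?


February is month 2
2 + 9 = 11

November


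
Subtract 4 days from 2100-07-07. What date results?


Start: 2100-07-07, subtract 4 days
7 - 4 = 3 stays within July 2100

Result: 2100-07-03


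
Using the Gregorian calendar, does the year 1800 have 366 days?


Gregorian leap year rule: divisible by 4, but not by 100, unless also by 400.
1800 is divisible by 100 but not 400 -> not a leap year

No


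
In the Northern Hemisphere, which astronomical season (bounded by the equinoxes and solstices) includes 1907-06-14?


Date: June 14
Astronomical Spring (approx.; exact equinox/solstice day varies by year): March 20 to June 20
June 14 falls within the Spring window

Spring


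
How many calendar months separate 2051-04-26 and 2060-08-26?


From April 2051 to August 2060
9 years * 12 = 108 months, plus 4 months = 112

112 months


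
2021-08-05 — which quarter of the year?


Month: August (month 8)
Q1: Jan-Mar, Q2: Apr-Jun, Q3: Jul-Sep, Q4: Oct-Dec

Q3


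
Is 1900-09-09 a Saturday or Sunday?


Anchor: Jan 1, 1900. With p = 1900 - 1 = 1899: (p + p//4 - p//100 + p//400) mod 7 = (1899 + 474 - 18 + 4) mod 7 = 2359 mod 7 = 0 -> Monday (Mon=0 ... Sun=6)
Day of year: 252; offset = 251
Weekday index = (0 + 251) mod 7 = 6 -> Sunday
Weekend days: Saturday, Sunday

Yes


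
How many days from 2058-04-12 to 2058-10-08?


From 2058-04-12 to 2058-10-08
2058-04-12: days before April = 31 + 28 + 31 = 90 (2058 is not a leap year); day of year = 90 + 12 = 102
2058-10-08: days before October = 31 + 28 + 31 + 30 + 31 + 30 + 31 + 31 + 30 = 273 (2058 is not a leap year); day of year = 273 + 8 = 281
Same year: 281 - 102 = 179

179 days


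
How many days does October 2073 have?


October 2073

31 days


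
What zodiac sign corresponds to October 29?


Date: October 29
Conventional tropical zodiac dates: Scorpio from October 23 onward; Sagittarius starts November 22
October 29 falls within the Scorpio range

Scorpio


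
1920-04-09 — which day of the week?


Date: April 9, 1920
Anchor: Jan 1, 1920. With p = 1920 - 1 = 1919: (p + p//4 - p//100 + p//400) mod 7 = (1919 + 479 - 19 + 4) mod 7 = 2383 mod 7 = 3 -> Thursday (Mon=0 ... Sun=6)
Days before April (Jan-Mar): 91; offset = 91 + 9 - 1 = 99
Weekday index = (3 + 99) mod 7 = 4

Day of the week: Friday


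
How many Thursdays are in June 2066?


June 2066 has 30 days
Anchor: Jan 1, 2066. With p = 2066 - 1 = 2065: (p + p//4 - p//100 + p//400) mod 7 = (2065 + 516 - 20 + 5) mod 7 = 2566 mod 7 = 4 -> Friday (Mon=0 ... Sun=6)
Days before June (Jan-May): 151; June 1 index = (4 + 151) mod 7 = 1 -> Tuesday
First Thursday is June 3
Thursdays: 3, 10, 17, 24

4 Thursdays


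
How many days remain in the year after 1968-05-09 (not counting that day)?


Day of year: 130 of 366
Remaining = 366 - 130

236 days


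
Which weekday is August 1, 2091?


Target: August 1, 2091
Anchor: Jan 1, 2091. With p = 2091 - 1 = 2090: (p + p//4 - p//100 + p//400) mod 7 = (2090 + 522 - 20 + 5) mod 7 = 2597 mod 7 = 0 -> Monday (Mon=0 ... Sun=6)
Days before August (Jan-Jul): 212 days
Weekday index = (0 + 212) mod 7 = 2

Wednesday


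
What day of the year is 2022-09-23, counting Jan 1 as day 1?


Date: September 23, 2022
Days in months 1 through 8: 243
Plus 23 days in September

Day of year: 266


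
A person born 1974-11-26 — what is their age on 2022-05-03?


Birth: 1974-11-26
Reference: 2022-05-03
Year difference: 2022 - 1974 = 48
Birthday not yet reached in 2022, subtract 1

47 years old


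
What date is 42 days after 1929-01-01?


Start: 1929-01-01, add 42 days
January 1929 has 31 days: 31 - 1 = 30 days to January 31 -> 12 left
February 1929: 12 <= 28 -> lands on February 12

Result: 1929-02-12


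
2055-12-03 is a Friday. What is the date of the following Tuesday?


Current: Friday
Target: Tuesday
Days ahead: 4

Next Tuesday: 2055-12-07


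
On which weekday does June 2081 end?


June 2081 has 30 days
Anchor: Jan 1, 2081. With p = 2081 - 1 = 2080: (p + p//4 - p//100 + p//400) mod 7 = (2080 + 520 - 20 + 5) mod 7 = 2585 mod 7 = 2 -> Wednesday (Mon=0 ... Sun=6)
Days before June (Jan-May): 151; June 1 index = (2 + 151) mod 7 = 6 -> Sunday
Last day offset: 30 - 1 = 29 days
Weekday index = (6 + 29) mod 7 = 0

Monday, June 30


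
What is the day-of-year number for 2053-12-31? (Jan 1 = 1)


Date: December 31, 2053
Days in months 1 through 11: 334
Plus 31 days in December

Day of year: 365


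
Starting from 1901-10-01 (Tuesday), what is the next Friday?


Current: Tuesday
Target: Friday
Days ahead: 3

Next Friday: 1901-10-04


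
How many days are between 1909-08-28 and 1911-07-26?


From 1909-08-28 to 1911-07-26
1909-08-28: days before August = 31 + 28 + 31 + 30 + 31 + 30 + 31 = 212 (1909 is not a leap year); day of year = 212 + 28 = 240
1911-07-26: days before July = 31 + 28 + 31 + 30 + 31 + 30 = 181 (1911 is not a leap year); day of year = 181 + 26 = 207
Rest of 1909: 365 - 240 = 125
Full years 1910 (365): 365
Total = 125 + 365 + 207 = 697

697 days


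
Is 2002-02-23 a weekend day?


Anchor: Jan 1, 2002. With p = 2002 - 1 = 2001: (p + p//4 - p//100 + p//400) mod 7 = (2001 + 500 - 20 + 5) mod 7 = 2486 mod 7 = 1 -> Tuesday (Mon=0 ... Sun=6)
Day of year: 54; offset = 53
Weekday index = (1 + 53) mod 7 = 5 -> Saturday
Weekend days: Saturday, Sunday

Yes


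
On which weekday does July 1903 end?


July 1903 has 31 days
Anchor: Jan 1, 1903. With p = 1903 - 1 = 1902: (p + p//4 - p//100 + p//400) mod 7 = (1902 + 475 - 19 + 4) mod 7 = 2362 mod 7 = 3 -> Thursday (Mon=0 ... Sun=6)
Days before July (Jan-Jun): 181; July 1 index = (3 + 181) mod 7 = 2 -> Wednesday
Last day offset: 31 - 1 = 30 days
Weekday index = (2 + 30) mod 7 = 4

Friday, July 31


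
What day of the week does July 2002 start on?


Target: July 1, 2002
Anchor: Jan 1, 2002. With p = 2002 - 1 = 2001: (p + p//4 - p//100 + p//400) mod 7 = (2001 + 500 - 20 + 5) mod 7 = 2486 mod 7 = 1 -> Tuesday (Mon=0 ... Sun=6)
Days before July (Jan-Jun): 181 days
Weekday index = (1 + 181) mod 7 = 0

Monday


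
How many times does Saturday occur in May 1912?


May 1912 has 31 days
Anchor: Jan 1, 1912. With p = 1912 - 1 = 1911: (p + p//4 - p//100 + p//400) mod 7 = (1911 + 477 - 19 + 4) mod 7 = 2373 mod 7 = 0 -> Monday (Mon=0 ... Sun=6)
Days before May (Jan-Apr): 121; May 1 index = (0 + 121) mod 7 = 2 -> Wednesday
First Saturday is May 4
Saturdays: 4, 11, 18, 25

4 Saturdays


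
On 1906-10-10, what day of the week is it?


Date: October 10, 1906
Anchor: Jan 1, 1906. With p = 1906 - 1 = 1905: (p + p//4 - p//100 + p//400) mod 7 = (1905 + 476 - 19 + 4) mod 7 = 2366 mod 7 = 0 -> Monday (Mon=0 ... Sun=6)
Days before October (Jan-Sep): 273; offset = 273 + 10 - 1 = 282
Weekday index = (0 + 282) mod 7 = 2

Day of the week: Wednesday


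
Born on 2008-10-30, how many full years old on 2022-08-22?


Birth: 2008-10-30
Reference: 2022-08-22
Year difference: 2022 - 2008 = 14
Birthday not yet reached in 2022, subtract 1

13 years old


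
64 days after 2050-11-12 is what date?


Start: 2050-11-12, add 64 days
November 2050 has 30 days: 30 - 12 = 18 days to November 30 -> 46 left
December 2050 has 31 days -> 15 left
January 2051: 15 <= 31 -> lands on January 15

Result: 2051-01-15


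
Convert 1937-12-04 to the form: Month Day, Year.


ISO 1937-12-04 parses as year=1937, month=12, day=04
Month 12 -> December

December 4, 1937


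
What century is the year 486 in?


Century = (year - 1) // 100 + 1
= (486 - 1) // 100 + 1
= 485 // 100 + 1
= 4 + 1

5th century


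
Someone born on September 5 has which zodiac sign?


Date: September 5
Conventional tropical zodiac dates: Virgo from August 23 onward; Libra starts September 23
September 5 falls within the Virgo range

Virgo


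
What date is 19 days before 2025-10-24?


Start: 2025-10-24, subtract 19 days
24 - 19 = 5 stays within October 2025

Result: 2025-10-05


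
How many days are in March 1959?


March 1959

31 days


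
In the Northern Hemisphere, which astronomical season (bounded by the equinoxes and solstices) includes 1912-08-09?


Date: August 9
Astronomical Summer (approx.; exact equinox/solstice day varies by year): June 21 to September 21
August 9 falls within the Summer window

Summer


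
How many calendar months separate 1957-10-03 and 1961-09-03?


From October 1957 to September 1961
4 years * 12 = 48 months, minus 1 month = 47

47 months


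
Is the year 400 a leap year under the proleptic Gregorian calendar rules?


Gregorian leap year rule: divisible by 4, but not by 100, unless also by 400.
400 is divisible by 400 -> leap year

Yes


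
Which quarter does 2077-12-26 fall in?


Month: December (month 12)
Q1: Jan-Mar, Q2: Apr-Jun, Q3: Jul-Sep, Q4: Oct-Dec

Q4


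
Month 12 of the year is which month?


Month 12 of 12

December


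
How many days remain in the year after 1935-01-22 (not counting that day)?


Day of year: 22 of 365
Remaining = 365 - 22

343 days


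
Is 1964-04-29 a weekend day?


Anchor: Jan 1, 1964. With p = 1964 - 1 = 1963: (p + p//4 - p//100 + p//400) mod 7 = (1963 + 490 - 19 + 4) mod 7 = 2438 mod 7 = 2 -> Wednesday (Mon=0 ... Sun=6)
Day of year: 120; offset = 119
Weekday index = (2 + 119) mod 7 = 2 -> Wednesday
Weekend days: Saturday, Sunday

No


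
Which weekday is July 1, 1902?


Target: July 1, 1902
Anchor: Jan 1, 1902. With p = 1902 - 1 = 1901: (p + p//4 - p//100 + p//400) mod 7 = (1901 + 475 - 19 + 4) mod 7 = 2361 mod 7 = 2 -> Wednesday (Mon=0 ... Sun=6)
Days before July (Jan-Jun): 181 days
Weekday index = (2 + 181) mod 7 = 1

Tuesday


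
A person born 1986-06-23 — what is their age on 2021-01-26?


Birth: 1986-06-23
Reference: 2021-01-26
Year difference: 2021 - 1986 = 35
Birthday not yet reached in 2021, subtract 1

34 years old


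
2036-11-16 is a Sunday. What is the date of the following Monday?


Current: Sunday
Target: Monday
Days ahead: 1

Next Monday: 2036-11-17


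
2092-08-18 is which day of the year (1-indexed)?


Date: August 18, 2092
Days in months 1 through 7: 213
Plus 18 days in August

Day of year: 231


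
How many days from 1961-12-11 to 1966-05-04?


From 1961-12-11 to 1966-05-04
1961-12-11: days before December = 31 + 28 + 31 + 30 + 31 + 30 + 31 + 31 + 30 + 31 + 30 = 334 (1961 is not a leap year); day of year = 334 + 11 = 345
1966-05-04: days before May = 31 + 28 + 31 + 30 = 120 (1966 is not a leap year); day of year = 120 + 4 = 124
Rest of 1961: 365 - 345 = 20
Full years 1962 (365), 1963 (365), 1964 (366), 1965 (365): 1461
Total = 20 + 1461 + 124 = 1605

1605 days


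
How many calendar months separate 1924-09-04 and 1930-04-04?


From September 1924 to April 1930
6 years * 12 = 72 months, minus 5 months = 67

67 months


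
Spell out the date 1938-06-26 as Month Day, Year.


ISO 1938-06-26 parses as year=1938, month=06, day=26
Month 6 -> June

June 26, 1938


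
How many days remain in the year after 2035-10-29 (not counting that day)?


Day of year: 302 of 365
Remaining = 365 - 302

63 days


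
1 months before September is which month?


September is month 9
9 - 1 = 8

August


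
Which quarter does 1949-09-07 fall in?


Month: September (month 9)
Q1: Jan-Mar, Q2: Apr-Jun, Q3: Jul-Sep, Q4: Oct-Dec

Q3


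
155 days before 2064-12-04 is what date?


Start: 2064-12-04, subtract 155 days
Back 4 days from December 4 reaches November 30, 2064 -> 151 left
November 2064 has 30 days -> back to October 31, 2064 -> 121 left
October 2064 has 31 days -> back to September 30, 2064 -> 90 left
September 2064 has 30 days -> back to August 31, 2064 -> 60 left
August 2064 has 31 days -> back to July 31, 2064 -> 29 left
July 2064: 31 - 29 = 2 -> lands on July 2

Result: 2064-07-02


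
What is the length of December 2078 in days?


December 2078

31 days


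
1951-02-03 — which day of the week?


Date: February 3, 1951
Anchor: Jan 1, 1951. With p = 1951 - 1 = 1950: (p + p//4 - p//100 + p//400) mod 7 = (1950 + 487 - 19 + 4) mod 7 = 2422 mod 7 = 0 -> Monday (Mon=0 ... Sun=6)
Days before February (Jan): 31; offset = 31 + 3 - 1 = 33
Weekday index = (0 + 33) mod 7 = 5

Day of the week: Saturday


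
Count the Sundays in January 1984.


January 1984 has 31 days
Anchor: Jan 1, 1984. With p = 1984 - 1 = 1983: (p + p//4 - p//100 + p//400) mod 7 = (1983 + 495 - 19 + 4) mod 7 = 2463 mod 7 = 6 -> Sunday (Mon=0 ... Sun=6)
January 1 is the anchor itself -> Sunday
First Sunday is January 1
Sundays: 1, 8, 15, 22, 29

5 Sundays


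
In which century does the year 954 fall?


Century = (year - 1) // 100 + 1
= (954 - 1) // 100 + 1
= 953 // 100 + 1
= 9 + 1

10th century


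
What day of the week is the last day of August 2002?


August 2002 has 31 days
Anchor: Jan 1, 2002. With p = 2002 - 1 = 2001: (p + p//4 - p//100 + p//400) mod 7 = (2001 + 500 - 20 + 5) mod 7 = 2486 mod 7 = 1 -> Tuesday (Mon=0 ... Sun=6)
Days before August (Jan-Jul): 212; August 1 index = (1 + 212) mod 7 = 3 -> Thursday
Last day offset: 31 - 1 = 30 days
Weekday index = (3 + 30) mod 7 = 5

Saturday, August 31


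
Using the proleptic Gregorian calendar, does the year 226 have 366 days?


Gregorian leap year rule: divisible by 4, but not by 100, unless also by 400.
226 is not divisible by 4 -> not a leap year

No


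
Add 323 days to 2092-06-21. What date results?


Start: 2092-06-21, add 323 days
June 2092 has 30 days: 30 - 21 = 9 days to June 30 -> 314 left
July 2092 has 31 days -> 283 left
August 2092 has 31 days -> 252 left
September 2092 has 30 days -> 222 left
October 2092 has 31 days -> 191 left
November 2092 has 30 days -> 161 left
December 2092 has 31 days -> 130 left
January 2093 has 31 days -> 99 left
February 2093 has 28 days -> 71 left
March 2093 has 31 days -> 40 left
April 2093 has 30 days -> 10 left
May 2093: 10 <= 31 -> lands on May 10

Result: 2093-05-10


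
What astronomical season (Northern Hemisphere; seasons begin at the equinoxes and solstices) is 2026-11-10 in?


Date: November 10
Astronomical Autumn (approx.; exact equinox/solstice day varies by year): September 22 to December 20
November 10 falls within the Autumn window

Autumn


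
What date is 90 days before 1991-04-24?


Start: 1991-04-24, subtract 90 days
Back 24 days from April 24 reaches March 31, 1991 -> 66 left
March 1991 has 31 days -> back to February 28, 1991 -> 35 left
February 1991 has 28 days -> back to January 31, 1991 -> 7 left
January 1991: 31 - 7 = 24 -> lands on January 24

Result: 1991-01-24


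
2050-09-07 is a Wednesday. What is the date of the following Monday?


Current: Wednesday
Target: Monday
Days ahead: 5

Next Monday: 2050-09-12


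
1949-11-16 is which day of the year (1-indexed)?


Date: November 16, 1949
Days in months 1 through 10: 304
Plus 16 days in November

Day of year: 320


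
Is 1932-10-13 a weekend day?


Anchor: Jan 1, 1932. With p = 1932 - 1 = 1931: (p + p//4 - p//100 + p//400) mod 7 = (1931 + 482 - 19 + 4) mod 7 = 2398 mod 7 = 4 -> Friday (Mon=0 ... Sun=6)
Day of year: 287; offset = 286
Weekday index = (4 + 286) mod 7 = 3 -> Thursday
Weekend days: Saturday, Sunday

No


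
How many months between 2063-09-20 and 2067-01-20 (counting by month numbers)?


From September 2063 to January 2067
4 years * 12 = 48 months, minus 8 months = 40

40 months


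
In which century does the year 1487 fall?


Century = (year - 1) // 100 + 1
= (1487 - 1) // 100 + 1
= 1486 // 100 + 1
= 14 + 1

15th century


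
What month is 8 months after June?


June is month 6
6 + 8 = 14; wrap: 14 - 12 = 2

February


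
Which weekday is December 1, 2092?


Target: December 1, 2092
Anchor: Jan 1, 2092. With p = 2092 - 1 = 2091: (p + p//4 - p//100 + p//400) mod 7 = (2091 + 522 - 20 + 5) mod 7 = 2598 mod 7 = 1 -> Tuesday (Mon=0 ... Sun=6)
Days before December (Jan-Nov): 335 days
Weekday index = (1 + 335) mod 7 = 0

Monday


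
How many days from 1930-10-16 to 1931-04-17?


From 1930-10-16 to 1931-04-17
1930-10-16: days before October = 31 + 28 + 31 + 30 + 31 + 30 + 31 + 31 + 30 = 273 (1930 is not a leap year); day of year = 273 + 16 = 289
1931-04-17: days before April = 31 + 28 + 31 = 90 (1931 is not a leap year); day of year = 90 + 17 = 107
Rest of 1930: 365 - 289 = 76
Total = 76 + 107 = 183

183 days


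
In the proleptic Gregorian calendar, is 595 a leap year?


Gregorian leap year rule: divisible by 4, but not by 100, unless also by 400.
595 is not divisible by 4 -> not a leap year

No


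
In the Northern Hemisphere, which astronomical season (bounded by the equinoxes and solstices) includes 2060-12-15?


Date: December 15
Astronomical Autumn (approx.; exact equinox/solstice day varies by year): September 22 to December 20
December 15 falls within the Autumn window

Autumn


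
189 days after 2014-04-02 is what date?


Start: 2014-04-02, add 189 days
April 2014 has 30 days: 30 - 2 = 28 days to April 30 -> 161 left
May 2014 has 31 days -> 130 left
June 2014 has 30 days -> 100 left
July 2014 has 31 days -> 69 left
August 2014 has 31 days -> 38 left
September 2014 has 30 days -> 8 left
October 2014: 8 <= 31 -> lands on October 8

Result: 2014-10-08


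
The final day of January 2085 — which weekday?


January 2085 has 31 days
Anchor: Jan 1, 2085. With p = 2085 - 1 = 2084: (p + p//4 - p//100 + p//400) mod 7 = (2084 + 521 - 20 + 5) mod 7 = 2590 mod 7 = 0 -> Monday (Mon=0 ... Sun=6)
January 1 is the anchor itself -> Monday
Last day offset: 31 - 1 = 30 days
Weekday index = (0 + 30) mod 7 = 2

Wednesday, January 31


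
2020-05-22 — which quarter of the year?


Month: May (month 5)
Q1: Jan-Mar, Q2: Apr-Jun, Q3: Jul-Sep, Q4: Oct-Dec

Q2


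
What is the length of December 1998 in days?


December 1998

31 days


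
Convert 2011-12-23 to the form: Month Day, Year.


ISO 2011-12-23 parses as year=2011, month=12, day=23
Month 12 -> December

December 23, 2011


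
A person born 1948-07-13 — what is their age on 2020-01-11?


Birth: 1948-07-13
Reference: 2020-01-11
Year difference: 2020 - 1948 = 72
Birthday not yet reached in 2020, subtract 1

71 years old


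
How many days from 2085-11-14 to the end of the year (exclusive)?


Day of year: 318 of 365
Remaining = 365 - 318

47 days


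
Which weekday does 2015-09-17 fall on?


Date: September 17, 2015
Anchor: Jan 1, 2015. With p = 2015 - 1 = 2014: (p + p//4 - p//100 + p//400) mod 7 = (2014 + 503 - 20 + 5) mod 7 = 2502 mod 7 = 3 -> Thursday (Mon=0 ... Sun=6)
Days before September (Jan-Aug): 243; offset = 243 + 17 - 1 = 259
Weekday index = (3 + 259) mod 7 = 3

Day of the week: Thursday


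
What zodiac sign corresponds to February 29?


Date: February 29
Conventional tropical zodiac dates: Pisces from February 19 onward; Aries starts March 21
February 29 falls within the Pisces range

Pisces


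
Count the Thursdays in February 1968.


February 1968 has 29 days
Anchor: Jan 1, 1968. With p = 1968 - 1 = 1967: (p + p//4 - p//100 + p//400) mod 7 = (1967 + 491 - 19 + 4) mod 7 = 2443 mod 7 = 0 -> Monday (Mon=0 ... Sun=6)
Days before February (Jan): 31; February 1 index = (0 + 31) mod 7 = 3 -> Thursday
First Thursday is February 1
Thursdays: 1, 8, 15, 22, 29

5 Thursdays


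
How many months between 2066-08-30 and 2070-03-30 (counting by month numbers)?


From August 2066 to March 2070
4 years * 12 = 48 months, minus 5 months = 43

43 months


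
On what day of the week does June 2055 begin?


Target: June 1, 2055
Anchor: Jan 1, 2055. With p = 2055 - 1 = 2054: (p + p//4 - p//100 + p//400) mod 7 = (2054 + 513 - 20 + 5) mod 7 = 2552 mod 7 = 4 -> Friday (Mon=0 ... Sun=6)
Days before June (Jan-May): 151 days
Weekday index = (4 + 151) mod 7 = 1

Tuesday


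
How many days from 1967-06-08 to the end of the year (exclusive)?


Day of year: 159 of 365
Remaining = 365 - 159

206 days


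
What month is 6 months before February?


February is month 2
2 - 6 = -4; wrap: -4 + 12 = 8

August


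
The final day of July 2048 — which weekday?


July 2048 has 31 days
Anchor: Jan 1, 2048. With p = 2048 - 1 = 2047: (p + p//4 - p//100 + p//400) mod 7 = (2047 + 511 - 20 + 5) mod 7 = 2543 mod 7 = 2 -> Wednesday (Mon=0 ... Sun=6)
Days before July (Jan-Jun): 182; July 1 index = (2 + 182) mod 7 = 2 -> Wednesday
Last day offset: 31 - 1 = 30 days
Weekday index = (2 + 30) mod 7 = 4

Friday, July 31


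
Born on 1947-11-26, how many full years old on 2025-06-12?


Birth: 1947-11-26
Reference: 2025-06-12
Year difference: 2025 - 1947 = 78
Birthday not yet reached in 2025, subtract 1

77 years old


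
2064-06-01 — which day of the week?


Date: June 1, 2064
Anchor: Jan 1, 2064. With p = 2064 - 1 = 2063: (p + p//4 - p//100 + p//400) mod 7 = (2063 + 515 - 20 + 5) mod 7 = 2563 mod 7 = 1 -> Tuesday (Mon=0 ... Sun=6)
Days before June (Jan-May): 152; offset = 152 + 1 - 1 = 152
Weekday index = (1 + 152) mod 7 = 6

Day of the week: Sunday


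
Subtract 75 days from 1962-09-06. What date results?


Start: 1962-09-06, subtract 75 days
Back 6 days from September 6 reaches August 31, 1962 -> 69 left
August 1962 has 31 days -> back to July 31, 1962 -> 38 left
July 1962 has 31 days -> back to June 30, 1962 -> 7 left
June 1962: 30 - 7 = 23 -> lands on June 23

Result: 1962-06-23


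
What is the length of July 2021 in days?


July 2021

31 days


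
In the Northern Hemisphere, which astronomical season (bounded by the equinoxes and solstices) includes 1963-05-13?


Date: May 13
Astronomical Spring (approx.; exact equinox/solstice day varies by year): March 20 to June 20
May 13 falls within the Spring window

Spring


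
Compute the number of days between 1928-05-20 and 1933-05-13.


From 1928-05-20 to 1933-05-13
1928-05-20: days before May = 31 + 29 + 31 + 30 = 121 (1928 is a leap year); day of year = 121 + 20 = 141
1933-05-13: days before May = 31 + 28 + 31 + 30 = 120 (1933 is not a leap year); day of year = 120 + 13 = 133
Rest of 1928: 366 - 141 = 225
Full years 1929 (365), 1930 (365), 1931 (365), 1932 (366): 1461
Total = 225 + 1461 + 133 = 1819

1819 days


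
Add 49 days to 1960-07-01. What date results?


Start: 1960-07-01, add 49 days
July 1960 has 31 days: 31 - 1 = 30 days to July 31 -> 19 left
August 1960: 19 <= 31 -> lands on August 19

Result: 1960-08-19


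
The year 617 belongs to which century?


Century = (year - 1) // 100 + 1
= (617 - 1) // 100 + 1
= 616 // 100 + 1
= 6 + 1

7th century


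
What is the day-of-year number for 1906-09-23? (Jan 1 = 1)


Date: September 23, 1906
Days in months 1 through 8: 243
Plus 23 days in September

Day of year: 266


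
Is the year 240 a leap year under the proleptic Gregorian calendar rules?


Gregorian leap year rule: divisible by 4, but not by 100, unless also by 400.
240 is divisible by 4 but not 100 -> leap year

Yes


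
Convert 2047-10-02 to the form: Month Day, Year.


ISO 2047-10-02 parses as year=2047, month=10, day=02
Month 10 -> October

October 2, 2047


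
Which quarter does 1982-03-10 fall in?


Month: March (month 3)
Q1: Jan-Mar, Q2: Apr-Jun, Q3: Jul-Sep, Q4: Oct-Dec

Q1


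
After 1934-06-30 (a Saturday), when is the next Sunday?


Current: Saturday
Target: Sunday
Days ahead: 1

Next Sunday: 1934-07-01


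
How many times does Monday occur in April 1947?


April 1947 has 30 days
Anchor: Jan 1, 1947. With p = 1947 - 1 = 1946: (p + p//4 - p//100 + p//400) mod 7 = (1946 + 486 - 19 + 4) mod 7 = 2417 mod 7 = 2 -> Wednesday (Mon=0 ... Sun=6)
Days before April (Jan-Mar): 90; April 1 index = (2 + 90) mod 7 = 1 -> Tuesday
First Monday is April 7
Mondays: 7, 14, 21, 28

4 Mondays


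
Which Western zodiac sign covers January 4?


Date: January 4
Conventional tropical zodiac dates: Capricorn from December 22 onward; Aquarius starts January 20
January 4 falls within the Capricorn range

Capricorn


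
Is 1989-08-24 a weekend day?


Anchor: Jan 1, 1989. With p = 1989 - 1 = 1988: (p + p//4 - p//100 + p//400) mod 7 = (1988 + 497 - 19 + 4) mod 7 = 2470 mod 7 = 6 -> Sunday (Mon=0 ... Sun=6)
Day of year: 236; offset = 235
Weekday index = (6 + 235) mod 7 = 3 -> Thursday
Weekend days: Saturday, Sunday

No


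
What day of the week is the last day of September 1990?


September 1990 has 30 days
Anchor: Jan 1, 1990. With p = 1990 - 1 = 1989: (p + p//4 - p//100 + p//400) mod 7 = (1989 + 497 - 19 + 4) mod 7 = 2471 mod 7 = 0 -> Monday (Mon=0 ... Sun=6)
Days before September (Jan-Aug): 243; September 1 index = (0 + 243) mod 7 = 5 -> Saturday
Last day offset: 30 - 1 = 29 days
Weekday index = (5 + 29) mod 7 = 6

Sunday, September 30


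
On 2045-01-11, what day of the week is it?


Date: January 11, 2045
Anchor: Jan 1, 2045. With p = 2045 - 1 = 2044: (p + p//4 - p//100 + p//400) mod 7 = (2044 + 511 - 20 + 5) mod 7 = 2540 mod 7 = 6 -> Sunday (Mon=0 ... Sun=6)
Days into year = 11 - 1 = 10
Weekday index = (6 + 10) mod 7 = 2

Day of the week: Wednesday


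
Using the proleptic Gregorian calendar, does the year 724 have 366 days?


Gregorian leap year rule: divisible by 4, but not by 100, unless also by 400.
724 is divisible by 4 but not 100 -> leap year

Yes


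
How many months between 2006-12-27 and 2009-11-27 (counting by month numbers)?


From December 2006 to November 2009
3 years * 12 = 36 months, minus 1 month = 35

35 months


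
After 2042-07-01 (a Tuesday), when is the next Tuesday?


Current: Tuesday
Target: Tuesday
Days ahead: 7

Next Tuesday: 2042-07-08


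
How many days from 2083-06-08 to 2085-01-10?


From 2083-06-08 to 2085-01-10
2083-06-08: days before June = 31 + 28 + 31 + 30 + 31 = 151 (2083 is not a leap year); day of year = 151 + 8 = 159
2085-01-10: day of year = 10
Rest of 2083: 365 - 159 = 206
Full years 2084 (366): 366
Total = 206 + 366 + 10 = 582

582 days


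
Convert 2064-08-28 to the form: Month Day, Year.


ISO 2064-08-28 parses as year=2064, month=08, day=28
Month 8 -> August

August 28, 2064


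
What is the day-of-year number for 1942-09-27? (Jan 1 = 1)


Date: September 27, 1942
Days in months 1 through 8: 243
Plus 27 days in September

Day of year: 270


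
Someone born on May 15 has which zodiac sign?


Date: May 15
Conventional tropical zodiac dates: Taurus from April 20 onward; Gemini starts May 21
May 15 falls within the Taurus range

Taurus


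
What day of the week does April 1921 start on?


Target: April 1, 1921
Anchor: Jan 1, 1921. With p = 1921 - 1 = 1920: (p + p//4 - p//100 + p//400) mod 7 = (1920 + 480 - 19 + 4) mod 7 = 2385 mod 7 = 5 -> Saturday (Mon=0 ... Sun=6)
Days before April (Jan-Mar): 90 days
Weekday index = (5 + 90) mod 7 = 4

Friday


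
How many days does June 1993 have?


June 1993

30 days


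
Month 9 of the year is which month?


Month 9 of 12

September


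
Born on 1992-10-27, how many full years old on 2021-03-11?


Birth: 1992-10-27
Reference: 2021-03-11
Year difference: 2021 - 1992 = 29
Birthday not yet reached in 2021, subtract 1

28 years old


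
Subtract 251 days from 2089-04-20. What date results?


Start: 2089-04-20, subtract 251 days
Back 20 days from April 20 reaches March 31, 2089 -> 231 left
March 2089 has 31 days -> back to February 28, 2089 -> 200 left
February 2089 has 28 days -> back to January 31, 2089 -> 172 left
January 2089 has 31 days -> back to December 31, 2088 -> 141 left
December 2088 has 31 days -> back to November 30, 2088 -> 110 left
November 2088 has 30 days -> back to October 31, 2088 -> 80 left
October 2088 has 31 days -> back to September 30, 2088 -> 49 left
September 2088 has 30 days -> back to August 31, 2088 -> 19 left
August 2088: 31 - 19 = 12 -> lands on August 12

Result: 2088-08-12


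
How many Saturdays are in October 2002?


October 2002 has 31 days
Anchor: Jan 1, 2002. With p = 2002 - 1 = 2001: (p + p//4 - p//100 + p//400) mod 7 = (2001 + 500 - 20 + 5) mod 7 = 2486 mod 7 = 1 -> Tuesday (Mon=0 ... Sun=6)
Days before October (Jan-Sep): 273; October 1 index = (1 + 273) mod 7 = 1 -> Tuesday
First Saturday is October 5
Saturdays: 5, 12, 19, 26

4 Saturdays


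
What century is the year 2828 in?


Century = (year - 1) // 100 + 1
= (2828 - 1) // 100 + 1
= 2827 // 100 + 1
= 28 + 1

29th century


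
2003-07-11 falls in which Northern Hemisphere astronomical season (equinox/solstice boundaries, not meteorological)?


Date: July 11
Astronomical Summer (approx.; exact equinox/solstice day varies by year): June 21 to September 21
July 11 falls within the Summer window

Summer


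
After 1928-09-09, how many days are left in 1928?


Day of year: 253 of 366
Remaining = 366 - 253

113 days


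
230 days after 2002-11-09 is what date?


Start: 2002-11-09, add 230 days
November 2002 has 30 days: 30 - 9 = 21 days to November 30 -> 209 left
December 2002 has 31 days -> 178 left
January 2003 has 31 days -> 147 left
February 2003 has 28 days -> 119 left
March 2003 has 31 days -> 88 left
April 2003 has 30 days -> 58 left
May 2003 has 31 days -> 27 left
June 2003: 27 <= 30 -> lands on June 27

Result: 2003-06-27


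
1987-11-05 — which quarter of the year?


Month: November (month 11)
Q1: Jan-Mar, Q2: Apr-Jun, Q3: Jul-Sep, Q4: Oct-Dec

Q4


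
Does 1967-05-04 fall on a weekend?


Anchor: Jan 1, 1967. With p = 1967 - 1 = 1966: (p + p//4 - p//100 + p//400) mod 7 = (1966 + 491 - 19 + 4) mod 7 = 2442 mod 7 = 6 -> Sunday (Mon=0 ... Sun=6)
Day of year: 124; offset = 123
Weekday index = (6 + 123) mod 7 = 3 -> Thursday
Weekend days: Saturday, Sunday

No


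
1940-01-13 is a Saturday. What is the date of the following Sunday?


Current: Saturday
Target: Sunday
Days ahead: 1

Next Sunday: 1940-01-14


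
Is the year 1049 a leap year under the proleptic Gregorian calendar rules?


Gregorian leap year rule: divisible by 4, but not by 100, unless also by 400.
1049 is not divisible by 4 -> not a leap year

No


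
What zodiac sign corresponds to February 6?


Date: February 6
Conventional tropical zodiac dates: Aquarius from January 20 onward; Pisces starts February 19
February 6 falls within the Aquarius range

Aquarius


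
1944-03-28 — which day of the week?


Date: March 28, 1944
Anchor: Jan 1, 1944. With p = 1944 - 1 = 1943: (p + p//4 - p//100 + p//400) mod 7 = (1943 + 485 - 19 + 4) mod 7 = 2413 mod 7 = 5 -> Saturday (Mon=0 ... Sun=6)
Days before March (Jan-Feb): 60; offset = 60 + 28 - 1 = 87
Weekday index = (5 + 87) mod 7 = 1

Day of the week: Tuesday


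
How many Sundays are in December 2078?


December 2078 has 31 days
Anchor: Jan 1, 2078. With p = 2078 - 1 = 2077: (p + p//4 - p//100 + p//400) mod 7 = (2077 + 519 - 20 + 5) mod 7 = 2581 mod 7 = 5 -> Saturday (Mon=0 ... Sun=6)
Days before December (Jan-Nov): 334; December 1 index = (5 + 334) mod 7 = 3 -> Thursday
First Sunday is December 4
Sundays: 4, 11, 18, 25

4 Sundays


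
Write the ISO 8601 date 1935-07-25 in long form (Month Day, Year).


ISO 1935-07-25 parses as year=1935, month=07, day=25
Month 7 -> July

July 25, 1935


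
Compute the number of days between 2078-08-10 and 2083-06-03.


From 2078-08-10 to 2083-06-03
2078-08-10: days before August = 31 + 28 + 31 + 30 + 31 + 30 + 31 = 212 (2078 is not a leap year); day of year = 212 + 10 = 222
2083-06-03: days before June = 31 + 28 + 31 + 30 + 31 = 151 (2083 is not a leap year); day of year = 151 + 3 = 154
Rest of 2078: 365 - 222 = 143
Full years 2079 (365), 2080 (366), 2081 (365), 2082 (365): 1461
Total = 143 + 1461 + 154 = 1758

1758 days


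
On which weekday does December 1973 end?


December 1973 has 31 days
Anchor: Jan 1, 1973. With p = 1973 - 1 = 1972: (p + p//4 - p//100 + p//400) mod 7 = (1972 + 493 - 19 + 4) mod 7 = 2450 mod 7 = 0 -> Monday (Mon=0 ... Sun=6)
Days before December (Jan-Nov): 334; December 1 index = (0 + 334) mod 7 = 5 -> Saturday
Last day offset: 31 - 1 = 30 days
Weekday index = (5 + 30) mod 7 = 0

Monday, December 31
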